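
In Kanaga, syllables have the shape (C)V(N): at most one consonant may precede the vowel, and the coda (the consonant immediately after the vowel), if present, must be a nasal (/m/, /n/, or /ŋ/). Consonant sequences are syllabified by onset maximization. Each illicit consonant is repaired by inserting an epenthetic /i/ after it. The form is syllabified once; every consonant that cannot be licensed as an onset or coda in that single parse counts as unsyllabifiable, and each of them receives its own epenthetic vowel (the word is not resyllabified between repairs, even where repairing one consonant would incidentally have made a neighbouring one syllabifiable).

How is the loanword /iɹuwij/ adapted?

iɹuwiji

The consonants /j/ cannot be parsed into a legal (C)V(N) syllable (only a nasal (/m/, /n/, or /ŋ/) is licensed in coda position; onsets are limited to one consonant).
Each unlicensed consonant becomes the onset of a new syllable: /j/ → /ji/.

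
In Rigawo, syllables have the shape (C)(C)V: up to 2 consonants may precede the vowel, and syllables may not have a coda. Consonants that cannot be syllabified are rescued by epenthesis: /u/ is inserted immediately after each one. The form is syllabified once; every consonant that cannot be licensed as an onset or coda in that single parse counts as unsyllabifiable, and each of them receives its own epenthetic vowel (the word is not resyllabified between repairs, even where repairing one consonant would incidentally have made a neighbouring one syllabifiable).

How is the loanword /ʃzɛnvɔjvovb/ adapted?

ʃzɛnvɔjvovubu

The consonants /v/, /b/ cannot be parsed into a legal (C)(C)V syllable (no codas are permitted; onsets may contain at most 2 consonants).
Epenthesis after each stranded consonant: /v/ → /vu/, /b/ → /bu/.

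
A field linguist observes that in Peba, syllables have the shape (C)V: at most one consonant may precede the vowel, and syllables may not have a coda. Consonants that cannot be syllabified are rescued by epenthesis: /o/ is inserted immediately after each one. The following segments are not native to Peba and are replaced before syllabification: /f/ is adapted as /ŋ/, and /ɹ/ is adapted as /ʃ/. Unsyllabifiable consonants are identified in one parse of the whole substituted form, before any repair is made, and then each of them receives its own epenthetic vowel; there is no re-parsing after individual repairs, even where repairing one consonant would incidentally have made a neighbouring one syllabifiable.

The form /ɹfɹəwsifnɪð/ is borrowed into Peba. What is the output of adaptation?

Substitution: /ɹ/ → /ʃ/, /f/ → /ŋ/, giving /ʃŋʃəwsiŋnɪð/.
The consonants /ʃ/, /ŋ/, /w/, /ŋ/, /ð/ cannot be parsed into a legal (C)V syllable (no codas are permitted; onsets are limited to one consonant).
Each unlicensed consonant becomes the onset of a new syllable: /ʃ/ → /ʃo/, /ŋ/ → /ŋo/, /w/ → /wo/, /ŋ/ → /ŋo/, /ð/ → /ðo/.

ʃoŋoʃəwosiŋonɪðo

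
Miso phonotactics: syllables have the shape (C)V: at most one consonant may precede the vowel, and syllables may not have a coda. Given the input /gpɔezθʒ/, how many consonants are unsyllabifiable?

The consonants /g/, /z/, /θ/, /ʒ/ cannot be parsed into a legal (C)V syllable (no codas are permitted; onsets are limited to one consonant).

4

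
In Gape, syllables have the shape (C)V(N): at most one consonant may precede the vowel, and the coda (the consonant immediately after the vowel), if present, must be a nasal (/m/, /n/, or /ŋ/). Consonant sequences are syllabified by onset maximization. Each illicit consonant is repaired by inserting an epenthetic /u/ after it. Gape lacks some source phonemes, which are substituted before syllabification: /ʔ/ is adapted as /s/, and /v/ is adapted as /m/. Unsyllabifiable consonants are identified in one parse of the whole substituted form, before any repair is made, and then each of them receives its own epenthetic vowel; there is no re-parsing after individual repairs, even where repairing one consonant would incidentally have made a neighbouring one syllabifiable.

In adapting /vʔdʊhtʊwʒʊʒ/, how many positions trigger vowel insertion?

After substitution the input is /msdʊhtʊwʒʊʒ/.
The unsyllabifiable consonants are /m/, /s/, /h/, /w/, /ʒ/; each receives one epenthetic vowel.

5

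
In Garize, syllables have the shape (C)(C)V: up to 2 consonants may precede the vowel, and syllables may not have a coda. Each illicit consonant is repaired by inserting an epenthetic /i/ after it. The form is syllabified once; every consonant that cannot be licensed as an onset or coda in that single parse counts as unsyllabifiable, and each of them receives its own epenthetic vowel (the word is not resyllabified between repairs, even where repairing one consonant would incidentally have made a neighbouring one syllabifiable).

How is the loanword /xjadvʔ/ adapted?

xjadiviʔi

The consonants /d/, /v/, /ʔ/ cannot be parsed into a legal (C)(C)V syllable (no codas are permitted; onsets may contain at most 2 consonants).
Inserting the epenthetic vowel yields /d/ → /di/, /v/ → /vi/, /ʔ/ → /ʔi/.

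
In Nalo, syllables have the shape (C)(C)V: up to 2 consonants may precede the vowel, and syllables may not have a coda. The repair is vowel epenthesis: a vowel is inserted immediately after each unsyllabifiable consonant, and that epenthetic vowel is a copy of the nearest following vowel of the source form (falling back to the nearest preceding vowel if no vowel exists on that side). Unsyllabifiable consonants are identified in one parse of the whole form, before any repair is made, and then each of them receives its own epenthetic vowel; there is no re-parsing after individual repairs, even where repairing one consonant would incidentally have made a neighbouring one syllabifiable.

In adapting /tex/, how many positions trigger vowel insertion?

1

The unsyllabifiable consonants are /x/; each receives one epenthetic vowel.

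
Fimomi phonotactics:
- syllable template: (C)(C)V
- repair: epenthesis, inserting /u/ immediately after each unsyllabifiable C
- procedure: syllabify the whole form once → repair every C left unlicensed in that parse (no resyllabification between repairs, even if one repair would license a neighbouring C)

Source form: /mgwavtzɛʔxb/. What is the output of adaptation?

mugwavutzɛʔuxubu

Syllabifying with onset maximization leaves /m/, /v/, /ʔ/, /x/, /b/ stranded (no codas are permitted; onsets may contain at most 2 consonants).
Epenthesis after each stranded consonant: /m/ → /mu/, /v/ → /vu/, /ʔ/ → /ʔu/, /x/ → /xu/, /b/ → /bu/.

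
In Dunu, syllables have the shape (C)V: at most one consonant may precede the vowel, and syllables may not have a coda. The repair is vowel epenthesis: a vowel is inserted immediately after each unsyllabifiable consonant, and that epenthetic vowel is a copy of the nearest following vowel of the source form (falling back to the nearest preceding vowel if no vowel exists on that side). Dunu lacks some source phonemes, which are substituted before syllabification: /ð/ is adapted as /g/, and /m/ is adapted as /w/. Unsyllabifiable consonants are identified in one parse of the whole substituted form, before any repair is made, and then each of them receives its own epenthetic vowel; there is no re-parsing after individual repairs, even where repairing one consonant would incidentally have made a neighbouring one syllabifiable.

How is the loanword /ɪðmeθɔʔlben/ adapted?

ɪgeweθɔʔelebene

Substitution: /ð/ → /g/, /m/ → /w/, giving /ɪgweθɔʔlben/.
The consonants /g/, /ʔ/, /l/, /n/ cannot be parsed into a legal (C)V syllable (no codas are permitted; onsets are limited to one consonant).
Epenthesis after each stranded consonant: /g/ → /ge/, /ʔ/ → /ʔe/, /l/ → /le/, /n/ → /ne/.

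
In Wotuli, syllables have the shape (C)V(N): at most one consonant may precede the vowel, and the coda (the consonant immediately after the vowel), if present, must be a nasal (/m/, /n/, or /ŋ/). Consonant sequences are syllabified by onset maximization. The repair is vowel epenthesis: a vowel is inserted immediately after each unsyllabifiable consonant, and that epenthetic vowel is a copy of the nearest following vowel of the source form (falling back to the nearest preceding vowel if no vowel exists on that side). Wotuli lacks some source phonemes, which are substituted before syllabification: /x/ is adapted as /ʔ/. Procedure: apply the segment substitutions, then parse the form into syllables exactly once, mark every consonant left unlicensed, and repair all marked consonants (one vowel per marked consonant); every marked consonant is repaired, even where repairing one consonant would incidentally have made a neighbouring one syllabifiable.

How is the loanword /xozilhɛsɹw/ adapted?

ʔozilɛhɛsɛɹɛwɛ

Substitution: /x/ → /ʔ/, giving /ʔozilhɛsɹw/.
The consonants /l/, /s/, /ɹ/, /w/ cannot be parsed into a legal (C)V(N) syllable (only a nasal (/m/, /n/, or /ŋ/) is licensed in coda position; onsets are limited to one consonant).
Epenthesis after each stranded consonant: /l/ → /lɛ/, /s/ → /sɛ/, /ɹ/ → /ɹɛ/, /w/ → /wɛ/.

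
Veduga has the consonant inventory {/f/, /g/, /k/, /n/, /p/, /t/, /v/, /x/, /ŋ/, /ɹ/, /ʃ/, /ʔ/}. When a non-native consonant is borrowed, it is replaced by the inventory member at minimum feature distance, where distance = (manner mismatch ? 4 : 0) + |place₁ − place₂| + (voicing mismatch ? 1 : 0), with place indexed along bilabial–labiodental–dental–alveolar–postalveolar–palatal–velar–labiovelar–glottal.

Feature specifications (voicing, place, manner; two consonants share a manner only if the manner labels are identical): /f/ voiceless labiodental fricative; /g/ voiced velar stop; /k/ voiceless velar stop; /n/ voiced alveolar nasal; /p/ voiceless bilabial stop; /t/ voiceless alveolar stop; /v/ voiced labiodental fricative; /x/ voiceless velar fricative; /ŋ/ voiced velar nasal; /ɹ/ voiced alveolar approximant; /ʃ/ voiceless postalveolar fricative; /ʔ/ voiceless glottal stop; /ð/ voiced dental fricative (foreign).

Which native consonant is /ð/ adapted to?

v

/v/ is closest: same manner (fricative), place distance 1 (dental→labiodental), same voicing; total 1. Next closest is /f/ at distance 2.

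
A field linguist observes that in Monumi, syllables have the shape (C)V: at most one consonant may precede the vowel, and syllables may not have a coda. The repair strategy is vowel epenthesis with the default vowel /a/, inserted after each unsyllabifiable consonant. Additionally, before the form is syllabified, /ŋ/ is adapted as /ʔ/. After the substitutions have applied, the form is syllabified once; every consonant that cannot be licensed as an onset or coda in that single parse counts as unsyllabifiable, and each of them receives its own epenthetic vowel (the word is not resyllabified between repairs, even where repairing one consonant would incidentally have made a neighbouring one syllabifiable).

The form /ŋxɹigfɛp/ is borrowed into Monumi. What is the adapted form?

Substitution: /ŋ/ → /ʔ/, giving /ʔxɹigfɛp/.
The consonants /ʔ/, /x/, /g/, /p/ cannot be parsed into a legal (C)V syllable (no codas are permitted; onsets are limited to one consonant).
Each unlicensed consonant becomes the onset of a new syllable: /ʔ/ → /ʔa/, /x/ → /xa/, /g/ → /ga/, /p/ → /pa/.

ʔaxaɹigafɛpa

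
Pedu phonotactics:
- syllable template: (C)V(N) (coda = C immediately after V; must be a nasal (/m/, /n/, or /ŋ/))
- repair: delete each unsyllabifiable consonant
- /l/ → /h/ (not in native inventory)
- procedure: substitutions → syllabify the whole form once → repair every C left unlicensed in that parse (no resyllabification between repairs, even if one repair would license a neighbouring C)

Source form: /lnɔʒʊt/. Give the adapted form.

nɔʒʊ

Substitution: /l/ → /h/, giving /hnɔʒʊt/.
Under (C)V(N), the unsyllabifiable consonants are /h/, /t/ (only a nasal (/m/, /n/, or /ŋ/) is licensed in coda position; onsets are limited to one consonant).
Deletion applies to /h/, /t/.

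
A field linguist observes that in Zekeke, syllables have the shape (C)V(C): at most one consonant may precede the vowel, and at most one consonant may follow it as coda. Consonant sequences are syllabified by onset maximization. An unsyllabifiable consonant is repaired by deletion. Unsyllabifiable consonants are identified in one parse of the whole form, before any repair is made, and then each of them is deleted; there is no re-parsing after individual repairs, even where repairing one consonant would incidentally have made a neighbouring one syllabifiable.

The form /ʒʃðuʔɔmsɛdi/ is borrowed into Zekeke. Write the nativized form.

ðuʔɔmsɛdi

The consonants /ʒ/, /ʃ/ cannot be parsed into a legal (C)V(C) syllable (at most one coda consonant is licensed; onsets are limited to one consonant).
Deleting the stranded consonants removes /ʒ/, /ʃ/.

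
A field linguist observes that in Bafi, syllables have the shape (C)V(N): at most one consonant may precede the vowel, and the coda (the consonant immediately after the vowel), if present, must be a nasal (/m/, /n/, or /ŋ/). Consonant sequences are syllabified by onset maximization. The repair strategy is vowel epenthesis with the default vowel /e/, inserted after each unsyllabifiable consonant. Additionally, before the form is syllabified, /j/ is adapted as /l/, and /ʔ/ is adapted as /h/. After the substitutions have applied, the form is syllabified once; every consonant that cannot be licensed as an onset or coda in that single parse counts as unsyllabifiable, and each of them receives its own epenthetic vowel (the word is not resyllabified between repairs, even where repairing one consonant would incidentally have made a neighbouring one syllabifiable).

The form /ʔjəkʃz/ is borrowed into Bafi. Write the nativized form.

heləkeʃeze

Substitution: /ʔ/ → /h/, /j/ → /l/, giving /hləkʃz/.
The consonants /h/, /k/, /ʃ/, /z/ cannot be parsed into a legal (C)V(N) syllable (only a nasal (/m/, /n/, or /ŋ/) is licensed in coda position; onsets are limited to one consonant).
Epenthesis after each stranded consonant: /h/ → /he/, /k/ → /ke/, /ʃ/ → /ʃe/, /z/ → /ze/.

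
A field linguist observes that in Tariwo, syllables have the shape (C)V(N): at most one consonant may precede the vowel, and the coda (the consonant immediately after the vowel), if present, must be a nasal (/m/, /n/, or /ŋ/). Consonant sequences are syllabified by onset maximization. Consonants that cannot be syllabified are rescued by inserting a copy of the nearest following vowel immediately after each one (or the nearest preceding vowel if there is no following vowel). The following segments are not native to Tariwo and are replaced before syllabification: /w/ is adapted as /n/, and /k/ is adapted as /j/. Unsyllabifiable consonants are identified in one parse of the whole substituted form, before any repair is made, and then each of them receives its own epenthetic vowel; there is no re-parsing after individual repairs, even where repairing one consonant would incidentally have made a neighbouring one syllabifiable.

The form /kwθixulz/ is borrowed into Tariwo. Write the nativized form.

jiniθixuluzu

Substitution: /k/ → /j/, /w/ → /n/, giving /jnθixulz/.
The consonants /j/, /n/, /l/, /z/ cannot be parsed into a legal (C)V(N) syllable (only a nasal (/m/, /n/, or /ŋ/) is licensed in coda position; onsets are limited to one consonant).
Each unlicensed consonant becomes the onset of a new syllable: /j/ → /ji/, /n/ → /ni/, /l/ → /lu/, /z/ → /zu/.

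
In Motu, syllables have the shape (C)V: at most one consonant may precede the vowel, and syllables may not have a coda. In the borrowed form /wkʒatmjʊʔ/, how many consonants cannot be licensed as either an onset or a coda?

Under (C)V, the unsyllabifiable consonants are /w/, /k/, /t/, /m/, /ʔ/ (no codas are permitted; onsets are limited to one consonant).

5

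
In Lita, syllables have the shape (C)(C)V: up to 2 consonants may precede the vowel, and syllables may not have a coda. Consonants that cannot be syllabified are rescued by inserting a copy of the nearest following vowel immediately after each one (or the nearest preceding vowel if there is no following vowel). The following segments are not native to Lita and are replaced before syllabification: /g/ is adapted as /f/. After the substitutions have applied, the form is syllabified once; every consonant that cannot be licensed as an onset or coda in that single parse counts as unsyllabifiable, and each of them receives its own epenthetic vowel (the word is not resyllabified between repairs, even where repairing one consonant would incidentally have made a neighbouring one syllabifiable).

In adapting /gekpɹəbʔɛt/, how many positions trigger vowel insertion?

After substitution the input is /fekpɹəbʔɛt/.
The unsyllabifiable consonants are /k/, /t/; each receives one epenthetic vowel.

2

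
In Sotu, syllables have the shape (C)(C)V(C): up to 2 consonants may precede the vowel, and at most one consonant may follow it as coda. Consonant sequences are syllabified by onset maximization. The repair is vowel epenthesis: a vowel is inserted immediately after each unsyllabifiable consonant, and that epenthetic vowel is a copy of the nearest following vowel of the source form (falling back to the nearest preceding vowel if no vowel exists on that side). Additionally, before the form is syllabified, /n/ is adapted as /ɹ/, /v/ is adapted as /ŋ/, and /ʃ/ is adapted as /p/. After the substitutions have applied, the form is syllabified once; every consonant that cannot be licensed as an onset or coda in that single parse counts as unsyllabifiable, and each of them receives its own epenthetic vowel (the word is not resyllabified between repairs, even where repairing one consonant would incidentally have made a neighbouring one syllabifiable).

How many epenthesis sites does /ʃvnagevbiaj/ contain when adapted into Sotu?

After substitution the input is /pŋɹageŋbiaj/.
The unsyllabifiable consonants are /p/; each receives one epenthetic vowel.

1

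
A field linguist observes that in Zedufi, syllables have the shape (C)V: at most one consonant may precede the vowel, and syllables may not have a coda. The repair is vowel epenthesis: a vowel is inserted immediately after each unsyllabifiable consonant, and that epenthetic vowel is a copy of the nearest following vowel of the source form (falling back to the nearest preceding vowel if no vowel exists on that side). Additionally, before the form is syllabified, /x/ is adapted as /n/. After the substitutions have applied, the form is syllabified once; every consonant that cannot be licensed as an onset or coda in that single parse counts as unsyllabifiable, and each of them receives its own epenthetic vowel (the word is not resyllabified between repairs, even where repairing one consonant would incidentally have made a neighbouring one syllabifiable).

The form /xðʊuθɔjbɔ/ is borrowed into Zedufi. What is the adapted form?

Substitution: /x/ → /n/, giving /nðʊuθɔjbɔ/.
The consonants /n/, /j/ cannot be parsed into a legal (C)V syllable (no codas are permitted; onsets are limited to one consonant).
Each unlicensed consonant becomes the onset of a new syllable: /n/ → /nʊ/, /j/ → /jɔ/.

nʊðʊuθɔjɔbɔ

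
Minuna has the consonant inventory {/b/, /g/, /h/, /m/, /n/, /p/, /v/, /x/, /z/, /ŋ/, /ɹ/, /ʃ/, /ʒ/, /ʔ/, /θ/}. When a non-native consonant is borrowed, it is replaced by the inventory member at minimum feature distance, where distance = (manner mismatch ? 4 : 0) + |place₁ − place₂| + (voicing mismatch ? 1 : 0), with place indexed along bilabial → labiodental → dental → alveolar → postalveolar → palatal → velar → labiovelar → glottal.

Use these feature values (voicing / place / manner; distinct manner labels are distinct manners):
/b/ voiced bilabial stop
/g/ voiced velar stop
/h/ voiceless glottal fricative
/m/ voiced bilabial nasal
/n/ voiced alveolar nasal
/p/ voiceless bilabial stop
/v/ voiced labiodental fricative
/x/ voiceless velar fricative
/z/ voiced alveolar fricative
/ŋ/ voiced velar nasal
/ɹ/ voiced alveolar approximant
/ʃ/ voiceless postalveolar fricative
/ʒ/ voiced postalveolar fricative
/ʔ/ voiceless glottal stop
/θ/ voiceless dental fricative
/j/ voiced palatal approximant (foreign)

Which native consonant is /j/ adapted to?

/ɹ/ is closest: same manner (approximant), place distance 2 (palatal→alveolar), same voicing; total 2. Next closest is /g/ at distance 5.

ɹ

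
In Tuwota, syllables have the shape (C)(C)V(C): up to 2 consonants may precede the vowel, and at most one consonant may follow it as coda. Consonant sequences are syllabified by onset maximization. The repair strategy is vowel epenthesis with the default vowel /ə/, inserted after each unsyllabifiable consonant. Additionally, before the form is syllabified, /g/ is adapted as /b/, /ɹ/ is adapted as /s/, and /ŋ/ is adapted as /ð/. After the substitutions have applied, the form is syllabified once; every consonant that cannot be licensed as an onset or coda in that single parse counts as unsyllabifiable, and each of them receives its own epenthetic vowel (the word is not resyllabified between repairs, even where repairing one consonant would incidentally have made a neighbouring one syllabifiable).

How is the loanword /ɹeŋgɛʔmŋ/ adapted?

seðbɛʔməðə

Substitution: /ɹ/ → /s/, /ŋ/ → /ð/, /g/ → /b/, giving /seðbɛʔmð/.
The consonants /m/, /ð/ cannot be parsed into a legal (C)(C)V(C) syllable (at most one coda consonant is licensed; onsets may contain at most 2 consonants).
Epenthesis after each stranded consonant: /m/ → /mə/, /ð/ → /ðə/.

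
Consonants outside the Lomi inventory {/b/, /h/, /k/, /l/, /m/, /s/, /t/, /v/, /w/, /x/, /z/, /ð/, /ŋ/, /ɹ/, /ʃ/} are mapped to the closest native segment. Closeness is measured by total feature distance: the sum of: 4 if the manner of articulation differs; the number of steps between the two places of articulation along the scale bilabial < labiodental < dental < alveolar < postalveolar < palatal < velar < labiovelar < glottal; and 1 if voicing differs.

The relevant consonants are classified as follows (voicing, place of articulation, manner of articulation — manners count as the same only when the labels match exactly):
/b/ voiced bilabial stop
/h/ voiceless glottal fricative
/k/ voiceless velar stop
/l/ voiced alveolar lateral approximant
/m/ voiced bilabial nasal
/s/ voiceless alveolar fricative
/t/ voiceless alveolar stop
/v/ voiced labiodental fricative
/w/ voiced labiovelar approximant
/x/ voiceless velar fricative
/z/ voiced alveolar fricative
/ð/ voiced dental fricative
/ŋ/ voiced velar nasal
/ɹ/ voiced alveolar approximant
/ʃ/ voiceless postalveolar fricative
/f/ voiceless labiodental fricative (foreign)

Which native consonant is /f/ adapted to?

/v/ is closest: same manner (fricative), place distance 0 (labiodental→labiodental), voicing differs (+1); total 1. Next closest is /s/ at distance 2.

v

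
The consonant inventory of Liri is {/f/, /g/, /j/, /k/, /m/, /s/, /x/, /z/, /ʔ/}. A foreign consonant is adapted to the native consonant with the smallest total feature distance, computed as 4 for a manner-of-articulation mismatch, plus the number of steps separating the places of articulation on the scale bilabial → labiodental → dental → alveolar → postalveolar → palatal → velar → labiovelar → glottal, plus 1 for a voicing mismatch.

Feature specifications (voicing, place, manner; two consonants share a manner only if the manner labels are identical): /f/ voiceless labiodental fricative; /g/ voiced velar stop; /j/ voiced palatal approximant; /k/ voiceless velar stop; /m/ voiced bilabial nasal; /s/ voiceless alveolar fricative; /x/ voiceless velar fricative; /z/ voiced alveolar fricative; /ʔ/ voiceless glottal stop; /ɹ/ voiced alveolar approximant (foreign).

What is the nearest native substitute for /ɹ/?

/j/ is closest: same manner (approximant), place distance 2 (alveolar→palatal), same voicing; total 2. Next closest is /z/ at distance 4.

j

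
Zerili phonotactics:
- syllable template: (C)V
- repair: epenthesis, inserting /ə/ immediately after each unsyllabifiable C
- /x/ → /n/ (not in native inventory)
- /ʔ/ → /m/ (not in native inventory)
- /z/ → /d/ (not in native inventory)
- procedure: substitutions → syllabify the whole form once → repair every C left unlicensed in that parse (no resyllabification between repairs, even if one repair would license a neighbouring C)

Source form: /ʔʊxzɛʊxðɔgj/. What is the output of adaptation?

mʊnədɛʊnəðɔgəjə

Substitution: /ʔ/ → /m/, /x/ → /n/, /z/ → /d/, giving /mʊndɛʊnðɔgj/.
Syllabifying with onset maximization leaves /n/, /n/, /g/, /j/ stranded (no codas are permitted; onsets are limited to one consonant).
Each unlicensed consonant becomes the onset of a new syllable: /n/ → /nə/, /n/ → /nə/, /g/ → /gə/, /j/ → /jə/.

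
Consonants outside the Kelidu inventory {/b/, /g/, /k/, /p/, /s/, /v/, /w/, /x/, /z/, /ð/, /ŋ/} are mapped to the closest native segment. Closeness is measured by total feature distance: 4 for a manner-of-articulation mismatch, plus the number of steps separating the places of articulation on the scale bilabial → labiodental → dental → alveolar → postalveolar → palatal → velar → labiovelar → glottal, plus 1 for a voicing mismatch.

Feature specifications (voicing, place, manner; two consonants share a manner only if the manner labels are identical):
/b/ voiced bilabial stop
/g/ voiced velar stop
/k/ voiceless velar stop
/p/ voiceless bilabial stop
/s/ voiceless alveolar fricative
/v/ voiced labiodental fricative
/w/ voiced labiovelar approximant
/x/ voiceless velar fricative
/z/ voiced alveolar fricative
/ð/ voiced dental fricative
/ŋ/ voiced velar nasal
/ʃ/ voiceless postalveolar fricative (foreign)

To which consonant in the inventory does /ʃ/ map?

s

/s/ is closest: same manner (fricative), place distance 1 (postalveolar→alveolar), same voicing; total 1. Next closest is /x/ at distance 2.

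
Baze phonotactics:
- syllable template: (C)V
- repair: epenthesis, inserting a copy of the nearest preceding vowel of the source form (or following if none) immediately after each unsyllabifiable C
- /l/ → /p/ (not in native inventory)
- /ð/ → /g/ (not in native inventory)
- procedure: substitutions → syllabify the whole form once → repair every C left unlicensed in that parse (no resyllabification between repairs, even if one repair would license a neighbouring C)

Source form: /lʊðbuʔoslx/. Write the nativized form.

pʊgʊbuʔosopoxo

Substitution: /l/ → /p/, /ð/ → /g/, giving /pʊgbuʔospx/.
The consonants /g/, /s/, /p/, /x/ cannot be parsed into a legal (C)V syllable (no codas are permitted; onsets are limited to one consonant).
Inserting the epenthetic vowel yields /g/ → /gʊ/, /s/ → /so/, /p/ → /po/, /x/ → /xo/.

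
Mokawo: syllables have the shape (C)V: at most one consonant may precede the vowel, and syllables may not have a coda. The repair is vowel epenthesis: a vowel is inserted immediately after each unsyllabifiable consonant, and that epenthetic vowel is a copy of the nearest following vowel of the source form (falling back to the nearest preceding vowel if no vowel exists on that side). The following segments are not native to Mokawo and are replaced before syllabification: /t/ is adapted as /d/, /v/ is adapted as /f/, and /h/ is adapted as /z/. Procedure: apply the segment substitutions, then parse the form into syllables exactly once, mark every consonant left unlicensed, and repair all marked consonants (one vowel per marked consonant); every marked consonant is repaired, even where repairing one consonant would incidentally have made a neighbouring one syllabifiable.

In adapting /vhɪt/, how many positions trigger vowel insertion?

2

After substitution the input is /fzɪd/.
The unsyllabifiable consonants are /f/, /d/; each receives one epenthetic vowel.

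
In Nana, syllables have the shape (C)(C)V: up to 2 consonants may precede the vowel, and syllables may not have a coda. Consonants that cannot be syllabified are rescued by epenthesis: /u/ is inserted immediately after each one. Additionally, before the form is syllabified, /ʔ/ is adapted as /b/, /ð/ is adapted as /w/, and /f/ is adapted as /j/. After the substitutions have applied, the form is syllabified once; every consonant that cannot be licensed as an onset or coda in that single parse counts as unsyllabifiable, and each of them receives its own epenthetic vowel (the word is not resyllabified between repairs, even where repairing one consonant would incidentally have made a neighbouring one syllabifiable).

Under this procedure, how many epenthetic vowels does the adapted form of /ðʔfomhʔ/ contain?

4

After substitution the input is /wbjomhb/.
The unsyllabifiable consonants are /w/, /m/, /h/, /b/; each receives one epenthetic vowel.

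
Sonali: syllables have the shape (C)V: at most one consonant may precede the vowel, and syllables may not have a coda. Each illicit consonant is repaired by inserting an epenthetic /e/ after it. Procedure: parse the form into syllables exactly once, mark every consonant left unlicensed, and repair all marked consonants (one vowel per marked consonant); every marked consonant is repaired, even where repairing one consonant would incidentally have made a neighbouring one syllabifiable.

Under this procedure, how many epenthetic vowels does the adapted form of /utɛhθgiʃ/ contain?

3

The unsyllabifiable consonants are /h/, /θ/, /ʃ/; each receives one epenthetic vowel.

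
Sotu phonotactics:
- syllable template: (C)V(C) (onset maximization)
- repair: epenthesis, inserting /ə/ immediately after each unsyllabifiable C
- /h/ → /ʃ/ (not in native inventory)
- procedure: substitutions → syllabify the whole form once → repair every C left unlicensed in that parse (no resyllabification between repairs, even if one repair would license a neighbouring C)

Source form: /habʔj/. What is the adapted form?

Substitution: /h/ → /ʃ/, giving /ʃabʔj/.
The consonants /ʔ/, /j/ cannot be parsed into a legal (C)V(C) syllable (at most one coda consonant is licensed; onsets are limited to one consonant).
Epenthesis after each stranded consonant: /ʔ/ → /ʔə/, /j/ → /jə/.

ʃabʔəjə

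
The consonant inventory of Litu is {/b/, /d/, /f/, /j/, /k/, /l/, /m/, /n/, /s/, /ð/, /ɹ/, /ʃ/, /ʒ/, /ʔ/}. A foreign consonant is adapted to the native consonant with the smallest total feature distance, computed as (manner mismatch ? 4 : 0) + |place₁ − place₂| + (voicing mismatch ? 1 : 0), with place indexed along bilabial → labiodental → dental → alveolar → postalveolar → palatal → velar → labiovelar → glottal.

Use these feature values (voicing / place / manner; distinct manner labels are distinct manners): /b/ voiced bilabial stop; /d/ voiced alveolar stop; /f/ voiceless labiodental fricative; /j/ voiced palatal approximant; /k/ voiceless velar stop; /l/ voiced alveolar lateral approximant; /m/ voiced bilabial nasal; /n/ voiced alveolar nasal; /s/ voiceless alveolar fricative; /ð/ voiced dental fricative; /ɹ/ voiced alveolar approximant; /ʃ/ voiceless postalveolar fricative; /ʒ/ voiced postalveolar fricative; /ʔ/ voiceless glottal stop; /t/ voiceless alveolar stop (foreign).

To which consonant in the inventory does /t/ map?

d

/d/ is closest: same manner (stop), place distance 0 (alveolar→alveolar), voicing differs (+1); total 1. Next closest is /k/ at distance 3.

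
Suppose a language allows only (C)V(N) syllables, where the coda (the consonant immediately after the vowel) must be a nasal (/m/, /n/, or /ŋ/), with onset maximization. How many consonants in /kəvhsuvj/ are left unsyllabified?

Under (C)V(N), the unsyllabifiable consonants are /v/, /h/, /v/, /j/ (only a nasal (/m/, /n/, or /ŋ/) is licensed in coda position; onsets are limited to one consonant).

4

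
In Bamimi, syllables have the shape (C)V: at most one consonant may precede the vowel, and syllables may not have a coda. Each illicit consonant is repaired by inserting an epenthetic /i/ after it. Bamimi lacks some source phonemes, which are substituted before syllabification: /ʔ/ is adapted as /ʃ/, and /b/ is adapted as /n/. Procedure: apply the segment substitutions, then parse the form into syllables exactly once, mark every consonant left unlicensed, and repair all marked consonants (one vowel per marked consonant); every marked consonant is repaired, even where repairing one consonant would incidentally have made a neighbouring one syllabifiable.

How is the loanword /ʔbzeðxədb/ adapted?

Substitution: /ʔ/ → /ʃ/, /b/ → /n/, giving /ʃnzeðxədn/.
Syllabifying with onset maximization leaves /ʃ/, /n/, /ð/, /d/, /n/ stranded (no codas are permitted; onsets are limited to one consonant).
Inserting the epenthetic vowel yields /ʃ/ → /ʃi/, /n/ → /ni/, /ð/ → /ði/, /d/ → /di/, /n/ → /ni/.

ʃinizeðixədini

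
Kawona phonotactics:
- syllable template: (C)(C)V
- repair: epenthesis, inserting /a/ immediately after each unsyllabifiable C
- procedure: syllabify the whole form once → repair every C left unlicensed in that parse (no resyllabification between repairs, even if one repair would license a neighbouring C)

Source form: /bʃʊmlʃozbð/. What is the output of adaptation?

bʃʊmalʃozabaða

The consonants /m/, /z/, /b/, /ð/ cannot be parsed into a legal (C)(C)V syllable (no codas are permitted; onsets may contain at most 2 consonants).
Epenthesis after each stranded consonant: /m/ → /ma/, /z/ → /za/, /b/ → /ba/, /ð/ → /ða/.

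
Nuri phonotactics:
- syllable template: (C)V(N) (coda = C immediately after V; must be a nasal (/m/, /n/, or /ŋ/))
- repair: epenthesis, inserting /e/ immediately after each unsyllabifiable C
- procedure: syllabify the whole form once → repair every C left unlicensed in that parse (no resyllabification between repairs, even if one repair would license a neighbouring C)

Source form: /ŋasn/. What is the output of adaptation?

Syllabifying with onset maximization leaves /s/, /n/ stranded (only a nasal (/m/, /n/, or /ŋ/) is licensed in coda position; onsets are limited to one consonant).
Epenthesis after each stranded consonant: /s/ → /se/, /n/ → /ne/.

ŋasene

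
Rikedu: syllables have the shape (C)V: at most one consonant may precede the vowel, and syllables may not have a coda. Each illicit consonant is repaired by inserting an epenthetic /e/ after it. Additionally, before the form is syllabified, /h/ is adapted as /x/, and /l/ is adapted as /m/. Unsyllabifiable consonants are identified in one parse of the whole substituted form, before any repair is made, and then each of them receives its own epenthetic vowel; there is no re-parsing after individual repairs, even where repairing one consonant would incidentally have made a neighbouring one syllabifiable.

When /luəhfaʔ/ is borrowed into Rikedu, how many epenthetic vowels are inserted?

After substitution the input is /muəxfaʔ/.
The unsyllabifiable consonants are /x/, /ʔ/; each receives one epenthetic vowel.

2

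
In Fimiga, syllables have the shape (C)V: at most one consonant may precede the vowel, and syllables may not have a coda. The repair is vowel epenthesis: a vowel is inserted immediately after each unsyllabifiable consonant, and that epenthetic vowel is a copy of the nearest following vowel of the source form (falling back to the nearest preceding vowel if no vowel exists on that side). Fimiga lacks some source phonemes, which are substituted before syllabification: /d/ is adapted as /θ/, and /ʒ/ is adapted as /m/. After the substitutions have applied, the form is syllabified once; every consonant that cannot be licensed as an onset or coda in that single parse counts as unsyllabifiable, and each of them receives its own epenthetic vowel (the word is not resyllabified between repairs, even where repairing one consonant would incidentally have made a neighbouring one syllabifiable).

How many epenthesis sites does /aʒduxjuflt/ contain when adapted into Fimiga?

After substitution the input is /amθuxjuflt/.
The unsyllabifiable consonants are /m/, /x/, /f/, /l/, /t/; each receives one epenthetic vowel.

5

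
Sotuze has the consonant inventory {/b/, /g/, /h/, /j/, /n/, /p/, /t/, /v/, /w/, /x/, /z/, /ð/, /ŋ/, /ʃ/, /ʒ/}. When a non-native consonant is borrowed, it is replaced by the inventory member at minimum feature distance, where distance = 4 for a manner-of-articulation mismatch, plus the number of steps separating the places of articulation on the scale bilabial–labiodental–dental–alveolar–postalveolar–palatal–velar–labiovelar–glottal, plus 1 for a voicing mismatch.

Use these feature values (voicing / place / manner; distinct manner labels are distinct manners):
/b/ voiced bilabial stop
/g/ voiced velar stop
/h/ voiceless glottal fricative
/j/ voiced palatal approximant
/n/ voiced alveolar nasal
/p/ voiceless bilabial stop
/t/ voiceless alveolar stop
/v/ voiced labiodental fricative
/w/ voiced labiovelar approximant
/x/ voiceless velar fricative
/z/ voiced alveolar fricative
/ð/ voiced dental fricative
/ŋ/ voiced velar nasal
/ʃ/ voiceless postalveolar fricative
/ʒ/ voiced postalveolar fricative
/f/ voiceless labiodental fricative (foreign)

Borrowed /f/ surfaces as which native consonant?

v

/v/ is closest: same manner (fricative), place distance 0 (labiodental→labiodental), voicing differs (+1); total 1. Next closest is /ð/ at distance 2.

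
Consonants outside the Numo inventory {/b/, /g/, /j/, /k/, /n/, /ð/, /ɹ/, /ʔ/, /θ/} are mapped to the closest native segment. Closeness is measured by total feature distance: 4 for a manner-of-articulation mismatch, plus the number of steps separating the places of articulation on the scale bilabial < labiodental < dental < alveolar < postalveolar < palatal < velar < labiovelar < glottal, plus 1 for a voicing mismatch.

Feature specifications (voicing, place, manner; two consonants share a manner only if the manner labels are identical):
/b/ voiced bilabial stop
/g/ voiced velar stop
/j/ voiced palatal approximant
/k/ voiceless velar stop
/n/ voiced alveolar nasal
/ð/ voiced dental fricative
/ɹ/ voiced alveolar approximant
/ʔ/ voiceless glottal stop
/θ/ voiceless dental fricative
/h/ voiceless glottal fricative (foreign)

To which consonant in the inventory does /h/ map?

ʔ

/ʔ/ is closest: manner differs (fricative→stop, +4), place distance 0 (glottal→glottal), same voicing; total 4. Next closest is /k/ at distance 6.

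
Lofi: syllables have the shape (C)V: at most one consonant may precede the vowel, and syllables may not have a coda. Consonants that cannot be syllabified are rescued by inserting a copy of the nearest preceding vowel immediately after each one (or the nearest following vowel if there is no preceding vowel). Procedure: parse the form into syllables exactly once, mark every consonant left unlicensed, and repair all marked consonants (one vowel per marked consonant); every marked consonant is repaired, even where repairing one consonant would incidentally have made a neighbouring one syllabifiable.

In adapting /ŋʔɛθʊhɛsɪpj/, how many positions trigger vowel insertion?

3

The unsyllabifiable consonants are /ŋ/, /p/, /j/; each receives one epenthetic vowel.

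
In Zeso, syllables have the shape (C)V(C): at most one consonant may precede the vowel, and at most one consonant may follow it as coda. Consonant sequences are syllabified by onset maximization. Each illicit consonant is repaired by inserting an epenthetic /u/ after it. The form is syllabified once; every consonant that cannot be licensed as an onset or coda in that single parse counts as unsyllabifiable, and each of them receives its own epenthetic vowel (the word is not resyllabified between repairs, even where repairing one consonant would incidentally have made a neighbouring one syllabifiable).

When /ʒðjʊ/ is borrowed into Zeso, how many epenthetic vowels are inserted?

2

The unsyllabifiable consonants are /ʒ/, /ð/; each receives one epenthetic vowel.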